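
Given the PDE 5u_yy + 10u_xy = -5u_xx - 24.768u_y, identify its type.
Rewriting in standard form: 5u_xx + 10u_xy + 5u_yy + 24.768u_y = 0. The second-order coefficients are A = 5, B = 10, C = 5. Since B² - 4AC = 0 = 0, this is a parabolic PDE.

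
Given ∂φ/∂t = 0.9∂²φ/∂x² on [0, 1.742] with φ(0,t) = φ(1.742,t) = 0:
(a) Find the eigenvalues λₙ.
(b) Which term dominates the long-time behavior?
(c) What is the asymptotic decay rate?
Eigenvalues: λₙ = 0.9n²π²/1.742².
First three modes:
  n=1: λ₁ = 0.9π²/1.742² ≈ 2.927
  n=2: λ₂ = 3.6π²/1.742² ≈ 11.709 (4× faster decay)
  n=3: λ₃ = 8.1π²/1.742² ≈ 26.344 (9× faster decay)
As t → ∞, higher modes decay exponentially faster. The n=1 mode dominates: φ ~ c₁ sin(πx/1.742) e^{-λ₁t}.
Decay rate: λ₁ = 0.9π²/1.742² ≈ 2.927.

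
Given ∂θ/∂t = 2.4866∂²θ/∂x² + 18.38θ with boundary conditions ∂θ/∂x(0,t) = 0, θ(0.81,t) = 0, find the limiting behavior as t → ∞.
θ grows unboundedly. Reaction dominates diffusion (r=18.38 > κπ²/(4L²)≈9.35); solution grows exponentially.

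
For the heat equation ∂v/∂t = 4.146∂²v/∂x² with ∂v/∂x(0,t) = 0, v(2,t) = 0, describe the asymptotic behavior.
v → 0. Heat escapes through the Dirichlet boundary.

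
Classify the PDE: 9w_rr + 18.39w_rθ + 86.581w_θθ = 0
A = 9, B = 18.39, C = 86.581. Discriminant B² - 4AC = -2778.7239. Since -2778.7239 < 0, elliptic.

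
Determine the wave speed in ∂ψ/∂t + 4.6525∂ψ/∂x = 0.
Speed = 4.6525. Information travels along x - 4.6525t = const (rightward).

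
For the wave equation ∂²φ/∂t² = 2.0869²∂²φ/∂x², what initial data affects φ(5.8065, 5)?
Domain of dependence: [-4.628, 16.241]. Signals travel at speed 2.0869, so data within |x - 5.8065| ≤ 2.0869·5 = 10.4345 can reach the point.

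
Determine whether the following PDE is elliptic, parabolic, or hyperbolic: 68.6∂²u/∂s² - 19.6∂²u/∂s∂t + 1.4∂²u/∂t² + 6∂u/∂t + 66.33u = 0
Coefficients: A = 68.6, B = -19.6, C = 1.4. B² - 4AC = 0, which is zero, so the equation is parabolic.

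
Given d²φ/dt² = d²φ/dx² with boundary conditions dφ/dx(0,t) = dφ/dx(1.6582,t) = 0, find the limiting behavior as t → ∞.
φ oscillates about a mean that drifts linearly in t (generically unbounded; no decay). There is no damping, so the nonconstant modes persist as standing waves (energy conserved, no decay). But with Neumann conditions at both ends the constant mode has eigenvalue 0: the spatial mean M(t) of φ satisfies M'' = 0, so M(t) = M(0) + M'(0)·t. Unless the initial velocity has zero mean (∫φ_t(x,0)dx = 0), the solution grows linearly in t (unbounded, though not exponentially); if it does have zero mean, the solution stays bounded and simply oscillates.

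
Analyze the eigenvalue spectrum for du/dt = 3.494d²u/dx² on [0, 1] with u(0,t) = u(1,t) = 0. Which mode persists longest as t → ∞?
Eigenvalues: λₙ = 3.494n²π².
First three modes:
  n=1: λ₁ = 3.494π² ≈ 34.484
  n=2: λ₂ = 13.976π² ≈ 137.938 (4× faster decay)
  n=3: λ₃ = 31.446π² ≈ 310.36 (9× faster decay)
As t → ∞, higher modes decay exponentially faster. The n=1 mode dominates: u ~ c₁ sin(πx) e^{-λ₁t}.
Decay rate: λ₁ = 3.494π² ≈ 34.484.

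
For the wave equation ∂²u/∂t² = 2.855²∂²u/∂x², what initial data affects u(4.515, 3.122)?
Domain of dependence: [-4.39831, 13.42831]. Signals travel at speed 2.855, so data within |x - 4.515| ≤ 2.855·3.122 = 8.91331 can reach the point.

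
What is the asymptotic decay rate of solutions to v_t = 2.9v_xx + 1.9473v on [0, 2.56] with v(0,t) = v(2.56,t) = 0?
Eigenvalues: λₙ = 2.9n²π²/2.56² - 1.9473.
First three modes:
  n=1: λ₁ = 2.9π²/2.56² - 1.9473 ≈ 2.42
  n=2: λ₂ = 11.6π²/2.56² - 1.9473 ≈ 15.522
  n=3: λ₃ = 26.1π²/2.56² - 1.9473 ≈ 37.359
Since 2.9π²/2.56² ≈ 4.367 > 1.9473, all λₙ > 0.
The n=1 mode decays slowest → dominates as t → ∞.
Asymptotic: v ~ c₁ sin(πx/2.56) e^{-λ₁t} with decay rate λ₁ ≈ 2.42.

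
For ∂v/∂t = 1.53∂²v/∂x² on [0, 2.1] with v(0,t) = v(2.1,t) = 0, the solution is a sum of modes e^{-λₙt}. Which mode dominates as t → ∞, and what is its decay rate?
Eigenvalues: λₙ = 1.53n²π²/2.1².
First three modes:
  n=1: λ₁ = 1.53π²/2.1² ≈ 3.424
  n=2: λ₂ = 6.12π²/2.1² ≈ 13.697 (4× faster decay)
  n=3: λ₃ = 13.77π²/2.1² ≈ 30.817 (9× faster decay)
As t → ∞, higher modes decay exponentially faster. The n=1 mode dominates: v ~ c₁ sin(πx/2.1) e^{-λ₁t}.
Decay rate: λ₁ = 1.53π²/2.1² ≈ 3.424.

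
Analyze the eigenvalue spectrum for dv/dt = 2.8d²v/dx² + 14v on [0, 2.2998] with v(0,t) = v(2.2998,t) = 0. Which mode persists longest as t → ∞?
Eigenvalues: λₙ = 2.8n²π²/2.2998² - 14.
First three modes:
  n=1: λ₁ = 2.8π²/2.2998² - 14 ≈ -8.775
  n=2: λ₂ = 11.2π²/2.2998² - 14 ≈ 6.9
  n=3: λ₃ = 25.2π²/2.2998² - 14 ≈ 33.024
Since 2.8π²/2.2998² ≈ 5.225 < 14, λ₁ < 0.
The n=1 mode grows fastest (−λₙ is largest for n=1) → dominates.
Asymptotic: v ~ c₁ sin(πx/2.2998) e^{8.775t} (exponential growth at rate −λ₁ ≈ 8.775).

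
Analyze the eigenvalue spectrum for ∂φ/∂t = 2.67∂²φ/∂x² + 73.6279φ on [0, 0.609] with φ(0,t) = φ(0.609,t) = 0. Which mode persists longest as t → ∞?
Eigenvalues: λₙ = 2.67n²π²/0.609² - 73.6279.
First three modes:
  n=1: λ₁ = 2.67π²/0.609² - 73.6279 ≈ -2.576
  n=2: λ₂ = 10.68π²/0.609² - 73.6279 ≈ 210.58
  n=3: λ₃ = 24.03π²/0.609² - 73.6279 ≈ 565.84
Since 2.67π²/0.609² ≈ 71.052 < 73.6279, λ₁ < 0.
The n=1 mode grows fastest (−λₙ is largest for n=1) → dominates.
Asymptotic: φ ~ c₁ sin(πx/0.609) e^{2.576t} (exponential growth at rate −λ₁ ≈ 2.576).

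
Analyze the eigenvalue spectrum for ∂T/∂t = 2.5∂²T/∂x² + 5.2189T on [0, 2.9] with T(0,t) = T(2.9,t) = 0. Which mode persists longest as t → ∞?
Eigenvalues: λₙ = 2.5n²π²/2.9² - 5.2189.
First three modes:
  n=1: λ₁ = 2.5π²/2.9² - 5.2189 ≈ -2.285
  n=2: λ₂ = 10π²/2.9² - 5.2189 ≈ 6.517
  n=3: λ₃ = 22.5π²/2.9² - 5.2189 ≈ 21.186
Since 2.5π²/2.9² ≈ 2.934 < 5.2189, λ₁ < 0.
The n=1 mode grows fastest (−λₙ is largest for n=1) → dominates.
Asymptotic: T ~ c₁ sin(πx/2.9) e^{2.285t} (exponential growth at rate −λ₁ ≈ 2.285).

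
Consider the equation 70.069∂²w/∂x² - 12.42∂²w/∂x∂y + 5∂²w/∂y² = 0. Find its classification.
Elliptic. (A = 70.069, B = -12.42, C = 5 gives B² - 4AC = -1247.1236.)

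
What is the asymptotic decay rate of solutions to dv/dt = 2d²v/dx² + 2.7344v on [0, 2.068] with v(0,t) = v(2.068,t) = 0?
Eigenvalues: λₙ = 2n²π²/2.068² - 2.7344.
First three modes:
  n=1: λ₁ = 2π²/2.068² - 2.7344 ≈ 1.881
  n=2: λ₂ = 8π²/2.068² - 2.7344 ≈ 15.728
  n=3: λ₃ = 18π²/2.068² - 2.7344 ≈ 38.806
Since 2π²/2.068² ≈ 4.616 > 2.7344, all λₙ > 0.
The n=1 mode decays slowest → dominates as t → ∞.
Asymptotic: v ~ c₁ sin(πx/2.068) e^{-λ₁t} with decay rate λ₁ ≈ 1.881.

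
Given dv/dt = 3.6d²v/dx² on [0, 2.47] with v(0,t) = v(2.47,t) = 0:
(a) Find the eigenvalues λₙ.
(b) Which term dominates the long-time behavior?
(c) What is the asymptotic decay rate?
Eigenvalues: λₙ = 3.6n²π²/2.47².
First three modes:
  n=1: λ₁ = 3.6π²/2.47² ≈ 5.824
  n=2: λ₂ = 14.4π²/2.47² ≈ 23.295 (4× faster decay)
  n=3: λ₃ = 32.4π²/2.47² ≈ 52.414 (9× faster decay)
As t → ∞, higher modes decay exponentially faster. The n=1 mode dominates: v ~ c₁ sin(πx/2.47) e^{-λ₁t}.
Decay rate: λ₁ = 3.6π²/2.47² ≈ 5.824.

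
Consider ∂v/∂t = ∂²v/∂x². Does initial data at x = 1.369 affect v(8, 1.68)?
Yes, for any finite x. The heat equation has infinite propagation speed, so all initial data affects all points at any t > 0.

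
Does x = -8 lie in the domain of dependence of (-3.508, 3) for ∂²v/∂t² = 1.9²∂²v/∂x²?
Yes. The domain of dependence is [-9.208, 2.192], and -8 ∈ [-9.208, 2.192].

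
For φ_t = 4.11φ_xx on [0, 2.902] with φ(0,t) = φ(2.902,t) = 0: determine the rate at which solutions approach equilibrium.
Eigenvalues: λₙ = 4.11n²π²/2.902².
First three modes:
  n=1: λ₁ = 4.11π²/2.902² ≈ 4.817
  n=2: λ₂ = 16.44π²/2.902² ≈ 19.267 (4× faster decay)
  n=3: λ₃ = 36.99π²/2.902² ≈ 43.35 (9× faster decay)
As t → ∞, higher modes decay exponentially faster. The n=1 mode dominates: φ ~ c₁ sin(πx/2.902) e^{-λ₁t}.
Decay rate: λ₁ = 4.11π²/2.902² ≈ 4.817.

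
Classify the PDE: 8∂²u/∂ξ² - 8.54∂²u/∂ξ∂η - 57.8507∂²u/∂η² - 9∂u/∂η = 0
A = 8, B = -8.54, C = -57.8507. Discriminant B² - 4AC = 1924.154. Since 1924.154 > 0, hyperbolic.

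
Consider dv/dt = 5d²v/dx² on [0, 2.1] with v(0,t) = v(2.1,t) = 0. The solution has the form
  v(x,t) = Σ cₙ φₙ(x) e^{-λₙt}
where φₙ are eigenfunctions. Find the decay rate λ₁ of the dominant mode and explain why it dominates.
Eigenvalues: λₙ = 5n²π²/2.1².
First three modes:
  n=1: λ₁ = 5π²/2.1² ≈ 11.19
  n=2: λ₂ = 20π²/2.1² ≈ 44.76 (4× faster decay)
  n=3: λ₃ = 45π²/2.1² ≈ 100.71 (9× faster decay)
As t → ∞, higher modes decay exponentially faster. The n=1 mode dominates: v ~ c₁ sin(πx/2.1) e^{-λ₁t}.
Decay rate: λ₁ = 5π²/2.1² ≈ 11.19.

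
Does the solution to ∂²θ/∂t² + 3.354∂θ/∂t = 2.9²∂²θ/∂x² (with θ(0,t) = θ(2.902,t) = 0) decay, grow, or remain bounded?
θ → 0. Damping (γ=3.354) dissipates energy; oscillations decay exponentially.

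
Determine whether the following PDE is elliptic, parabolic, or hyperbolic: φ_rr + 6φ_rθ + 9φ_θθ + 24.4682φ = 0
Coefficients: A = 1, B = 6, C = 9. B² - 4AC = 0, which is zero, so the equation is parabolic.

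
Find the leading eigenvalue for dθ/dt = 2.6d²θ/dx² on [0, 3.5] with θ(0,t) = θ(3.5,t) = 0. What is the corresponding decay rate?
Eigenvalues: λₙ = 2.6n²π²/3.5².
First three modes:
  n=1: λ₁ = 2.6π²/3.5² ≈ 2.095
  n=2: λ₂ = 10.4π²/3.5² ≈ 8.379 (4× faster decay)
  n=3: λ₃ = 23.4π²/3.5² ≈ 18.853 (9× faster decay)
As t → ∞, higher modes decay exponentially faster. The n=1 mode dominates: θ ~ c₁ sin(πx/3.5) e^{-λ₁t}.
Decay rate: λ₁ = 2.6π²/3.5² ≈ 2.095.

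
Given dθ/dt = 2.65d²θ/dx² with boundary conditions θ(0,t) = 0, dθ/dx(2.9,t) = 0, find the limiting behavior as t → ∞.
θ → 0. Heat escapes through the Dirichlet boundary.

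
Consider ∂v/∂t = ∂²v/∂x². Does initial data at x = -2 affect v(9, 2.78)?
Yes, for any finite x. The heat equation has infinite propagation speed, so all initial data affects all points at any t > 0.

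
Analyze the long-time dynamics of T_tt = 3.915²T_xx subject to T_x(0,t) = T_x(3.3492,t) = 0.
Long-time behavior: T oscillates about a mean that drifts linearly in t (generically unbounded; no decay). There is no damping, so the nonconstant modes persist as standing waves (energy conserved, no decay). But with Neumann conditions at both ends the constant mode has eigenvalue 0: the spatial mean M(t) of T satisfies M'' = 0, so M(t) = M(0) + M'(0)·t. Unless the initial velocity has zero mean (∫T_t(x,0)dx = 0), the solution grows linearly in t (unbounded, though not exponentially); if it does have zero mean, the solution stays bounded and simply oscillates.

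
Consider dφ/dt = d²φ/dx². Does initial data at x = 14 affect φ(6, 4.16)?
Yes, for any finite x. The heat equation has infinite propagation speed, so all initial data affects all points at any t > 0.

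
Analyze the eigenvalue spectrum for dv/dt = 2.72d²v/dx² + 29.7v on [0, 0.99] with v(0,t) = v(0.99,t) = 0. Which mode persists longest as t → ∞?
Eigenvalues: λₙ = 2.72n²π²/0.99² - 29.7.
First three modes:
  n=1: λ₁ = 2.72π²/0.99² - 29.7 ≈ -2.31
  n=2: λ₂ = 10.88π²/0.99² - 29.7 ≈ 79.862
  n=3: λ₃ = 24.48π²/0.99² - 29.7 ≈ 216.814
Since 2.72π²/0.99² ≈ 27.39 < 29.7, λ₁ < 0.
The n=1 mode grows fastest (−λₙ is largest for n=1) → dominates.
Asymptotic: v ~ c₁ sin(πx/0.99) e^{2.31t} (exponential growth at rate −λ₁ ≈ 2.31).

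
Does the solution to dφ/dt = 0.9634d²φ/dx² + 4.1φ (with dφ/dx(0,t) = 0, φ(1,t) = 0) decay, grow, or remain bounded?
φ grows unboundedly. Reaction dominates diffusion (r=4.1 > κπ²/(4L²)≈2.38); solution grows exponentially.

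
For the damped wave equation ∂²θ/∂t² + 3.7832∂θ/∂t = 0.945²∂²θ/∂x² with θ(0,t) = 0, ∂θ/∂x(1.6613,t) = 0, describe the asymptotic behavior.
θ → 0. Damping (γ=3.7832) dissipates energy; oscillations decay exponentially.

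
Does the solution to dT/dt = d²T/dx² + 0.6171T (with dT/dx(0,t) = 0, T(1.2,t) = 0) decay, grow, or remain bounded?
T → 0. Diffusion dominates reaction (r=0.6171 < κπ²/(4L²)≈1.71); solution decays.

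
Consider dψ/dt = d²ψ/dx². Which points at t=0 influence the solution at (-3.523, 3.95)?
The entire real line. The heat equation has infinite propagation speed: any initial disturbance instantly affects all points (though exponentially small far away).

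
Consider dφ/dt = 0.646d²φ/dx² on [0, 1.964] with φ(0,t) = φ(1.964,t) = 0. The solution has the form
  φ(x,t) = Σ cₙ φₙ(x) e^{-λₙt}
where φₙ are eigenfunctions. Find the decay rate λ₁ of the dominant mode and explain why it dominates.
Eigenvalues: λₙ = 0.646n²π²/1.964².
First three modes:
  n=1: λ₁ = 0.646π²/1.964² ≈ 1.653
  n=2: λ₂ = 2.584π²/1.964² ≈ 6.612 (4× faster decay)
  n=3: λ₃ = 5.814π²/1.964² ≈ 14.876 (9× faster decay)
As t → ∞, higher modes decay exponentially faster. The n=1 mode dominates: φ ~ c₁ sin(πx/1.964) e^{-λ₁t}.
Decay rate: λ₁ = 0.646π²/1.964² ≈ 1.653.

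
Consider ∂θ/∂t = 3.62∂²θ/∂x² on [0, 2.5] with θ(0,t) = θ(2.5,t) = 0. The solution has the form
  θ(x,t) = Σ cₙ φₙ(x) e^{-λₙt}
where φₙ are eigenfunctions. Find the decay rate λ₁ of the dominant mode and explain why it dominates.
Eigenvalues: λₙ = 3.62n²π²/2.5².
First three modes:
  n=1: λ₁ = 3.62π²/2.5² ≈ 5.716
  n=2: λ₂ = 14.48π²/2.5² ≈ 22.866 (4× faster decay)
  n=3: λ₃ = 32.58π²/2.5² ≈ 51.448 (9× faster decay)
As t → ∞, higher modes decay exponentially faster. The n=1 mode dominates: θ ~ c₁ sin(πx/2.5) e^{-λ₁t}.
Decay rate: λ₁ = 3.62π²/2.5² ≈ 5.716.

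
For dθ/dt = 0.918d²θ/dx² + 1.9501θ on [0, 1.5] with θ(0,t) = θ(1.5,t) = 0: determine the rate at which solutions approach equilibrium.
Eigenvalues: λₙ = 0.918n²π²/1.5² - 1.9501.
First three modes:
  n=1: λ₁ = 0.918π²/1.5² - 1.9501 ≈ 2.077
  n=2: λ₂ = 3.672π²/1.5² - 1.9501 ≈ 14.157
  n=3: λ₃ = 8.262π²/1.5² - 1.9501 ≈ 34.291
Since 0.918π²/1.5² ≈ 4.027 > 1.9501, all λₙ > 0.
The n=1 mode decays slowest → dominates as t → ∞.
Asymptotic: θ ~ c₁ sin(πx/1.5) e^{-λ₁t} with decay rate λ₁ ≈ 2.077.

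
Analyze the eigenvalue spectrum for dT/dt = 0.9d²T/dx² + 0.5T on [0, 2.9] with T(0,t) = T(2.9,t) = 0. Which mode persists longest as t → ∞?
Eigenvalues: λₙ = 0.9n²π²/2.9² - 0.5.
First three modes:
  n=1: λ₁ = 0.9π²/2.9² - 0.5 ≈ 0.556
  n=2: λ₂ = 3.6π²/2.9² - 0.5 ≈ 3.725
  n=3: λ₃ = 8.1π²/2.9² - 0.5 ≈ 9.006
Since 0.9π²/2.9² ≈ 1.056 > 0.5, all λₙ > 0.
The n=1 mode decays slowest → dominates as t → ∞.
Asymptotic: T ~ c₁ sin(πx/2.9) e^{-λ₁t} with decay rate λ₁ ≈ 0.556.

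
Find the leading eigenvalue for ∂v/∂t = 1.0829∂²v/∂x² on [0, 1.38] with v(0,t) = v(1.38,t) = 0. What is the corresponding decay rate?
Eigenvalues: λₙ = 1.0829n²π²/1.38².
First three modes:
  n=1: λ₁ = 1.0829π²/1.38² ≈ 5.612
  n=2: λ₂ = 4.3316π²/1.38² ≈ 22.449 (4× faster decay)
  n=3: λ₃ = 9.7461π²/1.38² ≈ 50.509 (9× faster decay)
As t → ∞, higher modes decay exponentially faster. The n=1 mode dominates: v ~ c₁ sin(πx/1.38) e^{-λ₁t}.
Decay rate: λ₁ = 1.0829π²/1.38² ≈ 5.612.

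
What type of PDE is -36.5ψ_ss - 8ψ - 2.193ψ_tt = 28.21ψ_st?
Rewriting in standard form: -36.5ψ_ss - 28.21ψ_st - 2.193ψ_tt - 8ψ = 0. With A = -36.5, B = -28.21, C = -2.193, the discriminant is 475.6261. This is a hyperbolic PDE.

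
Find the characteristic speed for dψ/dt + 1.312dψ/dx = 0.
Speed = 1.312. Information travels along x - 1.312t = const (rightward).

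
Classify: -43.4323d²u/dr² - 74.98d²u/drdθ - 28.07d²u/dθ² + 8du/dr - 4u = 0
Hyperbolic (discriminant = 745.421756).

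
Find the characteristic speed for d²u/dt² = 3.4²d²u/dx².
Speed = 3.4. Information travels along characteristics x = x₀ ± 3.4t.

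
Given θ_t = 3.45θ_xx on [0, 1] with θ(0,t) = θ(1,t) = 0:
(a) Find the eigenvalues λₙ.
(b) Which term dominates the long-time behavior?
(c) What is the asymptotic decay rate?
Eigenvalues: λₙ = 3.45n²π².
First three modes:
  n=1: λ₁ = 3.45π² ≈ 34.05
  n=2: λ₂ = 13.8π² ≈ 136.201 (4× faster decay)
  n=3: λ₃ = 31.05π² ≈ 306.451 (9× faster decay)
As t → ∞, higher modes decay exponentially faster. The n=1 mode dominates: θ ~ c₁ sin(πx) e^{-λ₁t}.
Decay rate: λ₁ = 3.45π² ≈ 34.05.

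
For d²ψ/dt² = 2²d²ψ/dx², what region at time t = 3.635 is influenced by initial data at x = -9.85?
Domain of influence: [-17.12, -2.58]. Data at x = -9.85 spreads outward at speed 2.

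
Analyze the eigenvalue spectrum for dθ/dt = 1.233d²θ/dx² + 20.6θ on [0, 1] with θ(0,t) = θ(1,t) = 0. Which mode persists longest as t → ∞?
Eigenvalues: λₙ = 1.233n²π²/1² - 20.6.
First three modes:
  n=1: λ₁ = 1.233π² - 20.6 ≈ -8.431
  n=2: λ₂ = 4.932π² - 20.6 ≈ 28.077
  n=3: λ₃ = 11.097π² - 20.6 ≈ 88.923
Since 1.233π² ≈ 12.169 < 20.6, λ₁ < 0.
The n=1 mode grows fastest (−λₙ is largest for n=1) → dominates.
Asymptotic: θ ~ c₁ sin(πx/1) e^{8.431t} (exponential growth at rate −λ₁ ≈ 8.431).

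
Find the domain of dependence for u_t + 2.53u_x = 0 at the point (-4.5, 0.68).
A single point: x = -6.2204. The characteristic through (-4.5, 0.68) is x - 2.53t = const, so x = -4.5 - 2.53·0.68 = -6.2204.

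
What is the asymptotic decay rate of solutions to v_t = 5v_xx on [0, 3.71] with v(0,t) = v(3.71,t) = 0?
Eigenvalues: λₙ = 5n²π²/3.71².
First three modes:
  n=1: λ₁ = 5π²/3.71² ≈ 3.585
  n=2: λ₂ = 20π²/3.71² ≈ 14.341 (4× faster decay)
  n=3: λ₃ = 45π²/3.71² ≈ 32.267 (9× faster decay)
As t → ∞, higher modes decay exponentially faster. The n=1 mode dominates: v ~ c₁ sin(πx/3.71) e^{-λ₁t}.
Decay rate: λ₁ = 5π²/3.71² ≈ 3.585.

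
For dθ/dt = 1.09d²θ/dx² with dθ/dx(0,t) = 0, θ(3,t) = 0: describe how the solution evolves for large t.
θ → 0. Heat escapes through the Dirichlet boundary.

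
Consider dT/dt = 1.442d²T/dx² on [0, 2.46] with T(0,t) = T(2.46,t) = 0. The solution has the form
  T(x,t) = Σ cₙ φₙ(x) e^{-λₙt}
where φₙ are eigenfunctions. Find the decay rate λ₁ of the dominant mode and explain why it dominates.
Eigenvalues: λₙ = 1.442n²π²/2.46².
First three modes:
  n=1: λ₁ = 1.442π²/2.46² ≈ 2.352
  n=2: λ₂ = 5.768π²/2.46² ≈ 9.407 (4× faster decay)
  n=3: λ₃ = 12.978π²/2.46² ≈ 21.166 (9× faster decay)
As t → ∞, higher modes decay exponentially faster. The n=1 mode dominates: T ~ c₁ sin(πx/2.46) e^{-λ₁t}.
Decay rate: λ₁ = 1.442π²/2.46² ≈ 2.352.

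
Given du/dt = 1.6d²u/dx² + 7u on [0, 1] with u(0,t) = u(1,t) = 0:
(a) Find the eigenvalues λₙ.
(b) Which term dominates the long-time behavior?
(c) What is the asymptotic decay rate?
Eigenvalues: λₙ = 1.6n²π²/1² - 7.
First three modes:
  n=1: λ₁ = 1.6π² - 7 ≈ 8.791
  n=2: λ₂ = 6.4π² - 7 ≈ 56.165
  n=3: λ₃ = 14.4π² - 7 ≈ 135.122
Since 1.6π² ≈ 15.791 > 7, all λₙ > 0.
The n=1 mode decays slowest → dominates as t → ∞.
Asymptotic: u ~ c₁ sin(πx/1) e^{-λ₁t} with decay rate λ₁ ≈ 8.791.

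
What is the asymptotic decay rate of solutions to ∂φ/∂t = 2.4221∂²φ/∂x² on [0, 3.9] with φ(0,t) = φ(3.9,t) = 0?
Eigenvalues: λₙ = 2.4221n²π²/3.9².
First three modes:
  n=1: λ₁ = 2.4221π²/3.9² ≈ 1.572
  n=2: λ₂ = 9.6884π²/3.9² ≈ 6.287 (4× faster decay)
  n=3: λ₃ = 21.7989π²/3.9² ≈ 14.145 (9× faster decay)
As t → ∞, higher modes decay exponentially faster. The n=1 mode dominates: φ ~ c₁ sin(πx/3.9) e^{-λ₁t}.
Decay rate: λ₁ = 2.4221π²/3.9² ≈ 1.572.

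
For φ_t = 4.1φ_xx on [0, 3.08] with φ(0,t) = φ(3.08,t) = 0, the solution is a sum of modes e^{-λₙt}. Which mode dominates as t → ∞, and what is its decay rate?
Eigenvalues: λₙ = 4.1n²π²/3.08².
First three modes:
  n=1: λ₁ = 4.1π²/3.08² ≈ 4.266
  n=2: λ₂ = 16.4π²/3.08² ≈ 17.062 (4× faster decay)
  n=3: λ₃ = 36.9π²/3.08² ≈ 38.391 (9× faster decay)
As t → ∞, higher modes decay exponentially faster. The n=1 mode dominates: φ ~ c₁ sin(πx/3.08) e^{-λ₁t}.
Decay rate: λ₁ = 4.1π²/3.08² ≈ 4.266.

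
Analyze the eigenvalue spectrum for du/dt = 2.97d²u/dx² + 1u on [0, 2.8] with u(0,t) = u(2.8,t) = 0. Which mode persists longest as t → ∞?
Eigenvalues: λₙ = 2.97n²π²/2.8² - 1.
First three modes:
  n=1: λ₁ = 2.97π²/2.8² - 1 ≈ 2.739
  n=2: λ₂ = 11.88π²/2.8² - 1 ≈ 13.955
  n=3: λ₃ = 26.73π²/2.8² - 1 ≈ 32.65
Since 2.97π²/2.8² ≈ 3.739 > 1, all λₙ > 0.
The n=1 mode decays slowest → dominates as t → ∞.
Asymptotic: u ~ c₁ sin(πx/2.8) e^{-λ₁t} with decay rate λ₁ ≈ 2.739.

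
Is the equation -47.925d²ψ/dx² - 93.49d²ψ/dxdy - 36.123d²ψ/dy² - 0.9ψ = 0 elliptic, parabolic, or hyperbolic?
Computing B² - 4AC with A = -47.925, B = -93.49, C = -36.123: discriminant = 1815.601 (positive). Answer: hyperbolic.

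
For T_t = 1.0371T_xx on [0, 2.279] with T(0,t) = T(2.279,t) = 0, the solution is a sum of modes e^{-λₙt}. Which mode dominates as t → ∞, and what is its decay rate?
Eigenvalues: λₙ = 1.0371n²π²/2.279².
First three modes:
  n=1: λ₁ = 1.0371π²/2.279² ≈ 1.971
  n=2: λ₂ = 4.1484π²/2.279² ≈ 7.883 (4× faster decay)
  n=3: λ₃ = 9.3339π²/2.279² ≈ 17.737 (9× faster decay)
As t → ∞, higher modes decay exponentially faster. The n=1 mode dominates: T ~ c₁ sin(πx/2.279) e^{-λ₁t}.
Decay rate: λ₁ = 1.0371π²/2.279² ≈ 1.971.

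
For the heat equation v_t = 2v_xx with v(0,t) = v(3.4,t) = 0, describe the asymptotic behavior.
v → 0. Heat diffuses out through both boundaries.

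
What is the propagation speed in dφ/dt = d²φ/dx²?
Infinite. The heat equation is parabolic, not hyperbolic, so disturbances propagate instantly.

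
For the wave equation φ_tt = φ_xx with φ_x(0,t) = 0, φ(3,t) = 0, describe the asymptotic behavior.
φ oscillates (no decay). Energy is conserved; the solution oscillates indefinitely as standing waves.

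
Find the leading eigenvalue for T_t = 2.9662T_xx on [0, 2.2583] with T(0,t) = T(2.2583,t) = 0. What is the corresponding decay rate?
Eigenvalues: λₙ = 2.9662n²π²/2.2583².
First three modes:
  n=1: λ₁ = 2.9662π²/2.2583² ≈ 5.74
  n=2: λ₂ = 11.8648π²/2.2583² ≈ 22.961 (4× faster decay)
  n=3: λ₃ = 26.6958π²/2.2583² ≈ 51.663 (9× faster decay)
As t → ∞, higher modes decay exponentially faster. The n=1 mode dominates: T ~ c₁ sin(πx/2.2583) e^{-λ₁t}.
Decay rate: λ₁ = 2.9662π²/2.2583² ≈ 5.74.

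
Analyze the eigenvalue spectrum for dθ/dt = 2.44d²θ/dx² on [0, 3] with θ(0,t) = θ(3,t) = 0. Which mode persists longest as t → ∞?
Eigenvalues: λₙ = 2.44n²π²/3².
First three modes:
  n=1: λ₁ = 2.44π²/3² ≈ 2.676
  n=2: λ₂ = 9.76π²/3² ≈ 10.703 (4× faster decay)
  n=3: λ₃ = 21.96π²/3² ≈ 24.082 (9× faster decay)
As t → ∞, higher modes decay exponentially faster. The n=1 mode dominates: θ ~ c₁ sin(πx/3) e^{-λ₁t}.
Decay rate: λ₁ = 2.44π²/3² ≈ 2.676.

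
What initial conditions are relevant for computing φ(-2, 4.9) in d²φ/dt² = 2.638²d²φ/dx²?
Domain of dependence: [-14.9262, 10.9262]. Signals travel at speed 2.638, so data within |x - -2| ≤ 2.638·4.9 = 12.9262 can reach the point.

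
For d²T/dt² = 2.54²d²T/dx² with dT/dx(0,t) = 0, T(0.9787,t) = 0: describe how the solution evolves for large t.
T oscillates (no decay). Energy is conserved; the solution oscillates indefinitely as standing waves.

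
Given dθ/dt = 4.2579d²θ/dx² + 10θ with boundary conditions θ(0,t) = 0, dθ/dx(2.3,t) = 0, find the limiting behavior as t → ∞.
θ grows unboundedly. Reaction dominates diffusion (r=10 > κπ²/(4L²)≈1.99); solution grows exponentially.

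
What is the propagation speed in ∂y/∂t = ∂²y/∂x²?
Infinite. The heat equation is parabolic, not hyperbolic, so disturbances propagate instantly.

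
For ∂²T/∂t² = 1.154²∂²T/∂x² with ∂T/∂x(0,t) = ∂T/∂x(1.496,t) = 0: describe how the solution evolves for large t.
T oscillates about a mean that drifts linearly in t (generically unbounded; no decay). There is no damping, so the nonconstant modes persist as standing waves (energy conserved, no decay). But with Neumann conditions at both ends the constant mode has eigenvalue 0: the spatial mean M(t) of T satisfies M'' = 0, so M(t) = M(0) + M'(0)·t. Unless the initial velocity has zero mean (∫T_t(x,0)dx = 0), the solution grows linearly in t (unbounded, though not exponentially); if it does have zero mean, the solution stays bounded and simply oscillates.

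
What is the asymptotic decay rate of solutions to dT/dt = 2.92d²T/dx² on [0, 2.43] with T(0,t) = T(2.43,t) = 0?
Eigenvalues: λₙ = 2.92n²π²/2.43².
First three modes:
  n=1: λ₁ = 2.92π²/2.43² ≈ 4.881
  n=2: λ₂ = 11.68π²/2.43² ≈ 19.522 (4× faster decay)
  n=3: λ₃ = 26.28π²/2.43² ≈ 43.925 (9× faster decay)
As t → ∞, higher modes decay exponentially faster. The n=1 mode dominates: T ~ c₁ sin(πx/2.43) e^{-λ₁t}.
Decay rate: λ₁ = 2.92π²/2.43² ≈ 4.881.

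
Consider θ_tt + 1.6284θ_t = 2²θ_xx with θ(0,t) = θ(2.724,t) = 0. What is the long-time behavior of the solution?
As t → ∞, θ → 0. Damping (γ=1.6284) dissipates energy; oscillations decay exponentially.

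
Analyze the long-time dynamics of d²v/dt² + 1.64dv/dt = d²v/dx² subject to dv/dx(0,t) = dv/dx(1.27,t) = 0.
Long-time behavior: v → constant (steady state). Damping (γ=1.64) dissipates the nonconstant modes; with Neumann BCs the spatial average obeys M''+γM'=0 and tends to a finite limit.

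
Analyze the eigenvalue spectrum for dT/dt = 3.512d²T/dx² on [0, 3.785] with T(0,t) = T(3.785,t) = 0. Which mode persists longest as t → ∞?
Eigenvalues: λₙ = 3.512n²π²/3.785².
First three modes:
  n=1: λ₁ = 3.512π²/3.785² ≈ 2.419
  n=2: λ₂ = 14.048π²/3.785² ≈ 9.678 (4× faster decay)
  n=3: λ₃ = 31.608π²/3.785² ≈ 21.775 (9× faster decay)
As t → ∞, higher modes decay exponentially faster. The n=1 mode dominates: T ~ c₁ sin(πx/3.785) e^{-λ₁t}.
Decay rate: λ₁ = 3.512π²/3.785² ≈ 2.419.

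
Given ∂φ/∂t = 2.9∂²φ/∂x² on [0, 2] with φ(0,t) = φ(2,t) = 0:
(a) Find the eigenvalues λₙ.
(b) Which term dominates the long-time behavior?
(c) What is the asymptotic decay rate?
Eigenvalues: λₙ = 2.9n²π²/2².
First three modes:
  n=1: λ₁ = 2.9π²/2² ≈ 7.155
  n=2: λ₂ = 11.6π²/2² ≈ 28.622 (4× faster decay)
  n=3: λ₃ = 26.1π²/2² ≈ 64.399 (9× faster decay)
As t → ∞, higher modes decay exponentially faster. The n=1 mode dominates: φ ~ c₁ sin(πx/2) e^{-λ₁t}.
Decay rate: λ₁ = 2.9π²/2² ≈ 7.155.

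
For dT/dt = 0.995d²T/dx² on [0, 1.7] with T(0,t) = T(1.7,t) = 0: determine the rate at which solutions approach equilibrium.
Eigenvalues: λₙ = 0.995n²π²/1.7².
First three modes:
  n=1: λ₁ = 0.995π²/1.7² ≈ 3.398
  n=2: λ₂ = 3.98π²/1.7² ≈ 13.592 (4× faster decay)
  n=3: λ₃ = 8.955π²/1.7² ≈ 30.582 (9× faster decay)
As t → ∞, higher modes decay exponentially faster. The n=1 mode dominates: T ~ c₁ sin(πx/1.7) e^{-λ₁t}.
Decay rate: λ₁ = 0.995π²/1.7² ≈ 3.398.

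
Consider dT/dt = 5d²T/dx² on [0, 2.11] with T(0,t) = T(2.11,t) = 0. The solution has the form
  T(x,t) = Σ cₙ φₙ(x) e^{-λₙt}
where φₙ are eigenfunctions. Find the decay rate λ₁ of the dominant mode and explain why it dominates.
Eigenvalues: λₙ = 5n²π²/2.11².
First three modes:
  n=1: λ₁ = 5π²/2.11² ≈ 11.084
  n=2: λ₂ = 20π²/2.11² ≈ 44.337 (4× faster decay)
  n=3: λ₃ = 45π²/2.11² ≈ 99.758 (9× faster decay)
As t → ∞, higher modes decay exponentially faster. The n=1 mode dominates: T ~ c₁ sin(πx/2.11) e^{-λ₁t}.
Decay rate: λ₁ = 5π²/2.11² ≈ 11.084.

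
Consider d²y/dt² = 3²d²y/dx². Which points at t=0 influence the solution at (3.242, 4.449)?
Domain of dependence: [-10.105, 16.589]. Signals travel at speed 3, so data within |x - 3.242| ≤ 3·4.449 = 13.347 can reach the point.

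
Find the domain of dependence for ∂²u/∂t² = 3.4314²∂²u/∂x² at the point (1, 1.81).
Domain of dependence: [-5.210834, 7.210834]. Signals travel at speed 3.4314, so data within |x - 1| ≤ 3.4314·1.81 = 6.210834 can reach the point.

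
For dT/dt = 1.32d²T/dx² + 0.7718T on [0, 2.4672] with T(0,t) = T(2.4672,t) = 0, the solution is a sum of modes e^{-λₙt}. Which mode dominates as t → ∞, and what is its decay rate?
Eigenvalues: λₙ = 1.32n²π²/2.4672² - 0.7718.
First three modes:
  n=1: λ₁ = 1.32π²/2.4672² - 0.7718 ≈ 1.368
  n=2: λ₂ = 5.28π²/2.4672² - 0.7718 ≈ 7.789
  n=3: λ₃ = 11.88π²/2.4672² - 0.7718 ≈ 18.49
Since 1.32π²/2.4672² ≈ 2.14 > 0.7718, all λₙ > 0.
The n=1 mode decays slowest → dominates as t → ∞.
Asymptotic: T ~ c₁ sin(πx/2.4672) e^{-λ₁t} with decay rate λ₁ ≈ 1.368.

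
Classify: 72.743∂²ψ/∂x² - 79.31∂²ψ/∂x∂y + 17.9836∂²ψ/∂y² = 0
Hyperbolic (discriminant = 1057.3520408).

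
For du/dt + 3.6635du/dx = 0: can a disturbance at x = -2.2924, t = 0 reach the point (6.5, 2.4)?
Yes. The characteristic through (6.5, 2.4) passes through x = -2.2924.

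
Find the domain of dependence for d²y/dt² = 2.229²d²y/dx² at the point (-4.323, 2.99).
Domain of dependence: [-10.98771, 2.34171]. Signals travel at speed 2.229, so data within |x - -4.323| ≤ 2.229·2.99 = 6.66471 can reach the point.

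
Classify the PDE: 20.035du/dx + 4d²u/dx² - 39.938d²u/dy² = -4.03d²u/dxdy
Rewriting in standard form: 4d²u/dx² + 4.03d²u/dxdy - 39.938d²u/dy² + 20.035du/dx = 0. A = 4, B = 4.03, C = -39.938. Discriminant B² - 4AC = 655.2489. Since 655.2489 > 0, hyperbolic.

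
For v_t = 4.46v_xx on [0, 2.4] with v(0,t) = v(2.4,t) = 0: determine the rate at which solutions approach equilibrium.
Eigenvalues: λₙ = 4.46n²π²/2.4².
First three modes:
  n=1: λ₁ = 4.46π²/2.4² ≈ 7.642
  n=2: λ₂ = 17.84π²/2.4² ≈ 30.568 (4× faster decay)
  n=3: λ₃ = 40.14π²/2.4² ≈ 68.779 (9× faster decay)
As t → ∞, higher modes decay exponentially faster. The n=1 mode dominates: v ~ c₁ sin(πx/2.4) e^{-λ₁t}.
Decay rate: λ₁ = 4.46π²/2.4² ≈ 7.642.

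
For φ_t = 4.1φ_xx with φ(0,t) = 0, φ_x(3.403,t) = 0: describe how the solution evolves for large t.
φ → 0. Heat escapes through the Dirichlet boundary.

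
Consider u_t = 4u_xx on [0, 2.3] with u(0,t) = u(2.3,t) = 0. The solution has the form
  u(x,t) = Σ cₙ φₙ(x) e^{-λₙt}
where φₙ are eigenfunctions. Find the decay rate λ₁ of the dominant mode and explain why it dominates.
Eigenvalues: λₙ = 4n²π²/2.3².
First three modes:
  n=1: λ₁ = 4π²/2.3² ≈ 7.463
  n=2: λ₂ = 16π²/2.3² ≈ 29.851 (4× faster decay)
  n=3: λ₃ = 36π²/2.3² ≈ 67.166 (9× faster decay)
As t → ∞, higher modes decay exponentially faster. The n=1 mode dominates: u ~ c₁ sin(πx/2.3) e^{-λ₁t}.
Decay rate: λ₁ = 4π²/2.3² ≈ 7.463.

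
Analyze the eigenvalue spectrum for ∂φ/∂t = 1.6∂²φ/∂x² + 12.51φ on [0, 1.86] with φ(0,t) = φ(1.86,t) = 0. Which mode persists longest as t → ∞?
Eigenvalues: λₙ = 1.6n²π²/1.86² - 12.51.
First three modes:
  n=1: λ₁ = 1.6π²/1.86² - 12.51 ≈ -7.945
  n=2: λ₂ = 6.4π²/1.86² - 12.51 ≈ 5.748
  n=3: λ₃ = 14.4π²/1.86² - 12.51 ≈ 28.571
Since 1.6π²/1.86² ≈ 4.565 < 12.51, λ₁ < 0.
The n=1 mode grows fastest (−λₙ is largest for n=1) → dominates.
Asymptotic: φ ~ c₁ sin(πx/1.86) e^{7.945t} (exponential growth at rate −λ₁ ≈ 7.945).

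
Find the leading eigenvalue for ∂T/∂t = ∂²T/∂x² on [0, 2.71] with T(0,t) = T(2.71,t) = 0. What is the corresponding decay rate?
Eigenvalues: λₙ = n²π²/2.71².
First three modes:
  n=1: λ₁ = π²/2.71² ≈ 1.344
  n=2: λ₂ = 4π²/2.71² ≈ 5.376 (4× faster decay)
  n=3: λ₃ = 9π²/2.71² ≈ 12.095 (9× faster decay)
As t → ∞, higher modes decay exponentially faster. The n=1 mode dominates: T ~ c₁ sin(πx/2.71) e^{-λ₁t}.
Decay rate: λ₁ = π²/2.71² ≈ 1.344.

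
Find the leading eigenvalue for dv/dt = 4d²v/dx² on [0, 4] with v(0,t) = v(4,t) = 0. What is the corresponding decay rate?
Eigenvalues: λₙ = 4n²π²/4².
First three modes:
  n=1: λ₁ = 4π²/4² ≈ 2.467
  n=2: λ₂ = 16π²/4² ≈ 9.87 (4× faster decay)
  n=3: λ₃ = 36π²/4² ≈ 22.207 (9× faster decay)
As t → ∞, higher modes decay exponentially faster. The n=1 mode dominates: v ~ c₁ sin(πx/4) e^{-λ₁t}.
Decay rate: λ₁ = 4π²/4² ≈ 2.467.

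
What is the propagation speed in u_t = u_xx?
Infinite. The heat equation is parabolic, not hyperbolic, so disturbances propagate instantly.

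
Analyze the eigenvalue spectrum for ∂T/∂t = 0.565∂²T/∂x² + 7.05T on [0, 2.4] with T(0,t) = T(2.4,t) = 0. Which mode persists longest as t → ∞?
Eigenvalues: λₙ = 0.565n²π²/2.4² - 7.05.
First three modes:
  n=1: λ₁ = 0.565π²/2.4² - 7.05 ≈ -6.082
  n=2: λ₂ = 2.26π²/2.4² - 7.05 ≈ -3.178
  n=3: λ₃ = 5.085π²/2.4² - 7.05 ≈ 1.663
Since 0.565π²/2.4² ≈ 0.968 < 7.05, λ₁ < 0.
The n=1 mode grows fastest (−λₙ is largest for n=1) → dominates.
Asymptotic: T ~ c₁ sin(πx/2.4) e^{6.082t} (exponential growth at rate −λ₁ ≈ 6.082).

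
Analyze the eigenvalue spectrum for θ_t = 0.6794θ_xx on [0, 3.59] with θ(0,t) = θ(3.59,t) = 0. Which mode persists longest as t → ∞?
Eigenvalues: λₙ = 0.6794n²π²/3.59².
First three modes:
  n=1: λ₁ = 0.6794π²/3.59² ≈ 0.52
  n=2: λ₂ = 2.7176π²/3.59² ≈ 2.081 (4× faster decay)
  n=3: λ₃ = 6.1146π²/3.59² ≈ 4.683 (9× faster decay)
As t → ∞, higher modes decay exponentially faster. The n=1 mode dominates: θ ~ c₁ sin(πx/3.59) e^{-λ₁t}.
Decay rate: λ₁ = 0.6794π²/3.59² ≈ 0.52.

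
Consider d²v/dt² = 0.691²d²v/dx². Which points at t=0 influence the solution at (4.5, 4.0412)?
Domain of dependence: [1.7075308, 7.2924692]. Signals travel at speed 0.691, so data within |x - 4.5| ≤ 0.691·4.0412 = 2.7924692 can reach the point.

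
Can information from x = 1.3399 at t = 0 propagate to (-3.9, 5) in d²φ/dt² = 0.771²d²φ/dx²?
No. The domain of dependence is [-7.755, -0.045], and 1.3399 is outside this interval.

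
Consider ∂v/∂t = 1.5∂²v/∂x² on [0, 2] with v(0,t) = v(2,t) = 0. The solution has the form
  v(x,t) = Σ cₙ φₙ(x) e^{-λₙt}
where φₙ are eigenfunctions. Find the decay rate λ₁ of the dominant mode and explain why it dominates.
Eigenvalues: λₙ = 1.5n²π²/2².
First three modes:
  n=1: λ₁ = 1.5π²/2² ≈ 3.701
  n=2: λ₂ = 6π²/2² ≈ 14.804 (4× faster decay)
  n=3: λ₃ = 13.5π²/2² ≈ 33.31 (9× faster decay)
As t → ∞, higher modes decay exponentially faster. The n=1 mode dominates: v ~ c₁ sin(πx/2) e^{-λ₁t}.
Decay rate: λ₁ = 1.5π²/2² ≈ 3.701.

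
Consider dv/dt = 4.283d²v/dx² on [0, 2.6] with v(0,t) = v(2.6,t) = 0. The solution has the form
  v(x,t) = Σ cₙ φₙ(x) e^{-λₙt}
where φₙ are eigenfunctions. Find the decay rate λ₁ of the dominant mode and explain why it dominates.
Eigenvalues: λₙ = 4.283n²π²/2.6².
First three modes:
  n=1: λ₁ = 4.283π²/2.6² ≈ 6.253
  n=2: λ₂ = 17.132π²/2.6² ≈ 25.013 (4× faster decay)
  n=3: λ₃ = 38.547π²/2.6² ≈ 56.279 (9× faster decay)
As t → ∞, higher modes decay exponentially faster. The n=1 mode dominates: v ~ c₁ sin(πx/2.6) e^{-λ₁t}.
Decay rate: λ₁ = 4.283π²/2.6² ≈ 6.253.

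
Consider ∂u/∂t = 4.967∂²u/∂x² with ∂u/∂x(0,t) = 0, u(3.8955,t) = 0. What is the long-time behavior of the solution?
As t → ∞, u → 0. Heat escapes through the Dirichlet boundary.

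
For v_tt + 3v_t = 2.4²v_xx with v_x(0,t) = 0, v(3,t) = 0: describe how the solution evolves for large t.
v → 0. Damping (γ=3) dissipates energy; oscillations decay exponentially.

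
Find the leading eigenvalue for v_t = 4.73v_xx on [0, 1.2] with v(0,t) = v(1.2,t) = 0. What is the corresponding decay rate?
Eigenvalues: λₙ = 4.73n²π²/1.2².
First three modes:
  n=1: λ₁ = 4.73π²/1.2² ≈ 32.419
  n=2: λ₂ = 18.92π²/1.2² ≈ 129.676 (4× faster decay)
  n=3: λ₃ = 42.57π²/1.2² ≈ 291.77 (9× faster decay)
As t → ∞, higher modes decay exponentially faster. The n=1 mode dominates: v ~ c₁ sin(πx/1.2) e^{-λ₁t}.
Decay rate: λ₁ = 4.73π²/1.2² ≈ 32.419.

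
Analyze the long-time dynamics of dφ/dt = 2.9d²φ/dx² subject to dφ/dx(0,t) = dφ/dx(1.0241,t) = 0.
Long-time behavior: φ → constant (steady state). Heat is conserved (no flux at boundaries); solution approaches the spatial average.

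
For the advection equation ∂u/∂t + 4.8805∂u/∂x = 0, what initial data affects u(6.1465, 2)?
A single point: x = -3.6145. The characteristic through (6.1465, 2) is x - 4.8805t = const, so x = 6.1465 - 4.8805·2 = -3.6145.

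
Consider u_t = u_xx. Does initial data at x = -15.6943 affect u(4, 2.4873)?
Yes, for any finite x. The heat equation has infinite propagation speed, so all initial data affects all points at any t > 0.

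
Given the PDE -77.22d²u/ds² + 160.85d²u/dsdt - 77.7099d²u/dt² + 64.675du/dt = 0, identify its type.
The second-order coefficients are A = -77.22, B = 160.85, C = -77.7099. Since B² - 4AC = 1869.688588 > 0, this is a hyperbolic PDE.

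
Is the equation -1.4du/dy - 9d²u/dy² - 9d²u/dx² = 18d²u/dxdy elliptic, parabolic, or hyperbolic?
Rewriting in standard form: -9d²u/dx² - 18d²u/dxdy - 9d²u/dy² - 1.4du/dy = 0. Computing B² - 4AC with A = -9, B = -18, C = -9: discriminant = 0 (zero). Answer: parabolic.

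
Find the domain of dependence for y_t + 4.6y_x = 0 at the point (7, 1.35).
A single point: x = 0.79. The characteristic through (7, 1.35) is x - 4.6t = const, so x = 7 - 4.6·1.35 = 0.79.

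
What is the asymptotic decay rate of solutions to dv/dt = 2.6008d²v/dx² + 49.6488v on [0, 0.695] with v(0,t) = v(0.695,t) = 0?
Eigenvalues: λₙ = 2.6008n²π²/0.695² - 49.6488.
First three modes:
  n=1: λ₁ = 2.6008π²/0.695² - 49.6488 ≈ 3.493
  n=2: λ₂ = 10.4032π²/0.695² - 49.6488 ≈ 162.919
  n=3: λ₃ = 23.4072π²/0.695² - 49.6488 ≈ 428.628
Since 2.6008π²/0.695² ≈ 53.142 > 49.6488, all λₙ > 0.
The n=1 mode decays slowest → dominates as t → ∞.
Asymptotic: v ~ c₁ sin(πx/0.695) e^{-λ₁t} with decay rate λ₁ ≈ 3.493.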